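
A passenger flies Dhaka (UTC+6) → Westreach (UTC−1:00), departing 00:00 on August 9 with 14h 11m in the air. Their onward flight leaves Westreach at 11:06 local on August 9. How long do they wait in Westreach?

3 hours 55 minutes

Convert departure to UTC: 00:00 − 6:00 = 18:00 UTC on Aug 8.
Add 14 hours 11 minutes flight time → 08:11 UTC (Aug 9).
Westreach is UTC−1:00, so local arrival = 08:11 − 1:00 = 07:11 on Aug 9.
Layover = 11:06 − 07:11 = 3 hours 55 minutes.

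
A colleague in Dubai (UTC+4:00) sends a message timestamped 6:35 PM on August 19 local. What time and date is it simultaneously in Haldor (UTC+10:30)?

Haldor is 6:30 ahead of Dubai.
Shift by the zone difference: 6:35 PM + 6:30 = 1:05 AM on Aug 20 in Haldor.

1:05 AM on August 20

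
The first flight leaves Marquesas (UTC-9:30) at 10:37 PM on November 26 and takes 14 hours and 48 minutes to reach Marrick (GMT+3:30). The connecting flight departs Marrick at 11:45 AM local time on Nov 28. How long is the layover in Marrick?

Convert departure to UTC: 10:37 PM + 9:30 = 8:07 AM UTC on Nov 27.
Add 14 hours and 48 minutes flight time → 10:55 PM UTC.
Marrick is UTC+3:30, so local arrival = 10:55 PM + 3:30 = 2:25 AM on Nov 28.
Layover = 11:45 AM − 2:25 AM = 9 hours 20 minutes.

9 hours 20 minutes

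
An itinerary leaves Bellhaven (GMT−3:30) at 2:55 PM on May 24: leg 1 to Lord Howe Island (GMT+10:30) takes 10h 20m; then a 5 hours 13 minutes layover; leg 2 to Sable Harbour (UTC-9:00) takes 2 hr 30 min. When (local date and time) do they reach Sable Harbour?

3:28 AM on May 25

Convert departure to UTC: 2:55 PM + 3:30 = 6:25 PM UTC on May 24.
Add 10 hours and 20 minutes leg 1 → 4:45 AM UTC (May 25).
Add 5 hours 13 minutes layover in Lord Howe Island → 9:58 AM UTC.
Add 2 hours 30 minutes leg 2 → 12:28 PM UTC.
Sable Harbour is UTC−9:00, so local arrival = 12:28 PM − 9:00 = 3:28 AM on May 25.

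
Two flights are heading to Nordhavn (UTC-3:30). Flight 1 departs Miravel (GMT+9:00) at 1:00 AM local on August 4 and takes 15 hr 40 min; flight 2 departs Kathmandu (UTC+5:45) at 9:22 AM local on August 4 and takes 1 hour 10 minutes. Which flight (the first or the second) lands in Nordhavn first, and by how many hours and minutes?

Flight 1 in UTC: 1:00 AM − 9:00 = 4:00 PM on Aug 3.
+15 hours and 40 minutes → arrive 7:40 AM UTC on Aug 4.
Flight 2 in UTC: 9:22 AM − 5:45 = 3:37 AM on Aug 4.
+1 hour 10 minutes → arrive 4:47 AM UTC on Aug 4.
Flight 2 lands earlier by 2 hours 53 minutes.

the second, by 2 hours 53 minutes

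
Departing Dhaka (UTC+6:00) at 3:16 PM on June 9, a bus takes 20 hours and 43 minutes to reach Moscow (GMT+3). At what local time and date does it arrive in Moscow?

Moscow is 3:00 behind Dhaka.
After 20 hours 43 minutes it is 11:59 AM (Jun 10) in Dhaka.
Shift by the zone difference: 11:59 AM − 3:00 = 8:59 AM on Jun 10 in Moscow.

8:59 AM on June 10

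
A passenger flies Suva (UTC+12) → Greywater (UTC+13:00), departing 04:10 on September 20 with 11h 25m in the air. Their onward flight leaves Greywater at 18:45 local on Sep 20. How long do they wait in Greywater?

2 hours 10 minutes

Convert departure to UTC: 04:10 − 12:00 = 16:10 UTC on Sep 19.
Add 11 hours 25 minutes flight time → 03:35 UTC (Sep 20).
Greywater is UTC+13:00, so local arrival = 03:35 + 13:00 = 16:35 on Sep 20.
Layover = 18:45 − 16:35 = 2 hours 10 minutes.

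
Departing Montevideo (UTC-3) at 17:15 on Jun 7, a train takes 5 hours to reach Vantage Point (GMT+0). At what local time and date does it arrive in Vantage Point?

01:15 on June 8

Vantage Point is 3:00 ahead of Montevideo.
After 5 hours it is 22:15 in Montevideo.
Shift by the zone difference: 22:15 + 3:00 = 01:15 on Jun 8 in Vantage Point.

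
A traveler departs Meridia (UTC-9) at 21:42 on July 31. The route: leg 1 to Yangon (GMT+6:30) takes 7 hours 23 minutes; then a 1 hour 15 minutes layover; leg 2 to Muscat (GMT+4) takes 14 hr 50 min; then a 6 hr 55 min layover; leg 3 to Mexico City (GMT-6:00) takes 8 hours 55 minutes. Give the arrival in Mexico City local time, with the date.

16:00 on Aug 2

Convert departure to UTC: 21:42 + 9:00 = 06:42 UTC on Aug 1.
Add 7 hours 23 minutes leg 1 → 14:05 UTC.
Add 1 hour and 15 minutes layover in Yangon → 15:20 UTC.
Add 14 hours 50 minutes leg 2 → 06:10 UTC (Aug 2).
Add 6 hours 55 minutes layover in Muscat → 13:05 UTC.
Add 8 hours and 55 minutes leg 3 → 22:00 UTC.
Mexico City is UTC−6:00, so local arrival = 22:00 − 6:00 = 16:00 on Aug 2.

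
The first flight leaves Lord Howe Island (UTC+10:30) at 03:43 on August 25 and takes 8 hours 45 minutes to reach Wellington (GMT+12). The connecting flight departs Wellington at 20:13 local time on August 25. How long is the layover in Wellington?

Convert departure to UTC: 03:43 − 10:30 = 17:13 UTC on Aug 24.
Add 8 hours 45 minutes flight time → 01:58 UTC (Aug 25).
Wellington is UTC+12:00, so local arrival = 01:58 + 12:00 = 13:58 on Aug 25.
Layover = 20:13 − 13:58 = 6 hours 15 minutes.

6 hours 15 minutes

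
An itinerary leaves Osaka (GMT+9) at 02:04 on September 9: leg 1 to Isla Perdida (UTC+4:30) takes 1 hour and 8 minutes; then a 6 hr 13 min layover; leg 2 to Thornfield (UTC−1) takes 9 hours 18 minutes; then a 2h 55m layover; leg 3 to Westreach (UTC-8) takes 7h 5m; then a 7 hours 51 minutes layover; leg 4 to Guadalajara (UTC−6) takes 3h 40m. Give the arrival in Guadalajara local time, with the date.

Convert departure to UTC: 02:04 − 9:00 = 17:04 UTC on Sep 8.
Add 1 hour 8 minutes leg 1 → 18:12 UTC.
Add 6 hours 13 minutes layover in Isla Perdida → 00:25 UTC (Sep 9).
Add 9 hours 18 minutes leg 2 → 09:43 UTC.
Add 2 hours and 55 minutes layover in Thornfield → 12:38 UTC.
Add 7 hours and 5 minutes leg 3 → 19:43 UTC.
Add 7 hours and 51 minutes layover in Westreach → 03:34 UTC (Sep 10).
Add 3 hours and 40 minutes leg 4 → 07:14 UTC.
Guadalajara is UTC−6:00, so local arrival = 07:14 − 6:00 = 01:14 on Sep 10.

01:14 on September 10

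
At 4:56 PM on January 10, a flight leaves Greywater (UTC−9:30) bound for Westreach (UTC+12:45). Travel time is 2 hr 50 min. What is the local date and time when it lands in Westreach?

Westreach is 22:15 ahead of Greywater.
After 2 hours 50 minutes it is 7:46 PM in Greywater.
Shift by the zone difference: 7:46 PM + 22:15 = 6:01 PM on Jan 11 in Westreach.

6:01 PM on January 11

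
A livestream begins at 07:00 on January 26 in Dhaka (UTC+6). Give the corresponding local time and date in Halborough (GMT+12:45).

13:45 on January 26

In UTC: 07:00 − 6:00 = 01:00 on Jan 26.
Halborough is UTC+12:45: 01:00 + 12:45 = 13:45 on Jan 26.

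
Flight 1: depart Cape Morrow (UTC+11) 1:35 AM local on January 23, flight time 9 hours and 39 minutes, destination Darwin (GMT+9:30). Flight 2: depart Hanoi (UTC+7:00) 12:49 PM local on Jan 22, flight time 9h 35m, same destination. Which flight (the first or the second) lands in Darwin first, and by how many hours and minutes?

the second, by 8 hours 50 minutes

Flight 1 in UTC: 1:35 AM − 11:00 = 2:35 PM on Jan 22.
+9 hours 39 minutes → arrive 12:14 AM UTC on Jan 23.
Flight 2 in UTC: 12:49 PM − 7:00 = 5:49 AM on Jan 22.
+9 hours and 35 minutes → arrive 3:24 PM UTC on Jan 22.
Flight 2 lands earlier by 8 hours 50 minutes.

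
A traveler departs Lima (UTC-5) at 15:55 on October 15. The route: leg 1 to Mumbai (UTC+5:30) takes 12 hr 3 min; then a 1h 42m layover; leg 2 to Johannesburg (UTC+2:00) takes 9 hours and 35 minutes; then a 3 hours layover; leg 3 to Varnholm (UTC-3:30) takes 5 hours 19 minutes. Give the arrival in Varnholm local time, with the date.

Convert departure to UTC: 15:55 + 5:00 = 20:55 UTC on Oct 15.
Add 12 hours 3 minutes leg 1 → 08:58 UTC (Oct 16).
Add 1 hour and 42 minutes layover in Mumbai → 10:40 UTC.
Add 9 hours 35 minutes leg 2 → 20:15 UTC.
Add 3 hours layover in Johannesburg → 23:15 UTC.
Add 5 hours and 19 minutes leg 3 → 04:34 UTC (Oct 17).
Varnholm is UTC−3:30, so local arrival = 04:34 − 3:30 = 01:04 on Oct 17.

01:04 on October 17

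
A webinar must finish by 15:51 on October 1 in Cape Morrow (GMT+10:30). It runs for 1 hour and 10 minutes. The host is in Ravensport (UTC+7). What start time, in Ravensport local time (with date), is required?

Target end time in UTC: 15:51 − 10:30 = 05:21 on Oct 1.
Subtract 1 hour and 10 minutes → start 04:11 UTC on Oct 1.
Ravensport is UTC+7:00: 04:11 + 7:00 = 11:11 on Oct 1.

11:11 on October 1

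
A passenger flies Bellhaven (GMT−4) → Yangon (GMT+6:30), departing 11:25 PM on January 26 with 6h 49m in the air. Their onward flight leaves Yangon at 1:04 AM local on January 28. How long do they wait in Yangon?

8 hours 20 minutes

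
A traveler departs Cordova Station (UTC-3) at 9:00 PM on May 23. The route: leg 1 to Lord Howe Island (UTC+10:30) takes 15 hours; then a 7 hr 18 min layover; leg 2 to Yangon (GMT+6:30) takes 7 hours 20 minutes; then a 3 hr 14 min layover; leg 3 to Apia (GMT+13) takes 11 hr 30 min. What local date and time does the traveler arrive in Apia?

9:22 AM on May 26

Convert departure to UTC: 9:00 PM + 3:00 = 12:00 AM UTC on May 24.
Add 15 hours leg 1 → 3:00 PM UTC.
Add 7 hours and 18 minutes layover in Lord Howe Island → 10:18 PM UTC.
Add 7 hours 20 minutes leg 2 → 5:38 AM UTC (May 25).
Add 3 hours 14 minutes layover in Yangon → 8:52 AM UTC.
Add 11 hours and 30 minutes leg 3 → 8:22 PM UTC.
Apia is UTC+13:00, so local arrival = 8:22 PM + 13:00 = 9:22 AM on May 26.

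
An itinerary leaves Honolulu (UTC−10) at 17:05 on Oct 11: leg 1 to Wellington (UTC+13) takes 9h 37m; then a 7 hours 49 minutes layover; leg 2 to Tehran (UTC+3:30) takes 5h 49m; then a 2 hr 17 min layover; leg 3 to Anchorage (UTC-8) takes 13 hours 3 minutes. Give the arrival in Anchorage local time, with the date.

Convert departure to UTC: 17:05 + 10:00 = 03:05 UTC on Oct 12.
Add 9 hours and 37 minutes leg 1 → 12:42 UTC.
Add 7 hours and 49 minutes layover in Wellington → 20:31 UTC.
Add 5 hours 49 minutes leg 2 → 02:20 UTC (Oct 13).
Add 2 hours and 17 minutes layover in Tehran → 04:37 UTC.
Add 13 hours 3 minutes leg 3 → 17:40 UTC.
Anchorage is UTC−8:00, so local arrival = 17:40 − 8:00 = 09:40 on Oct 13.

09:40 on October 13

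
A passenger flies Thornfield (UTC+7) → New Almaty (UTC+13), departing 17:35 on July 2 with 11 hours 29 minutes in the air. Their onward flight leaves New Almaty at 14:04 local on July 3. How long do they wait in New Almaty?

3 hours

Convert departure to UTC: 17:35 − 7:00 = 10:35 UTC on Jul 2.
Add 11 hours 29 minutes flight time → 22:04 UTC.
New Almaty is UTC+13:00, so local arrival = 22:04 + 13:00 = 11:04 on Jul 3.
Layover = 14:04 − 11:04 = 3 hours.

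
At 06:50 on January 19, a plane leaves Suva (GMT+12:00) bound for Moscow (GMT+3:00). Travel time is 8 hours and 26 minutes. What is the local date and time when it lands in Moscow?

06:16 on Jan 19

Moscow is 9:00 behind Suva.
After 8 hours and 26 minutes it is 15:16 in Suva.
Shift by the zone difference: 15:16 − 9:00 = 06:16 on Jan 19 in Moscow.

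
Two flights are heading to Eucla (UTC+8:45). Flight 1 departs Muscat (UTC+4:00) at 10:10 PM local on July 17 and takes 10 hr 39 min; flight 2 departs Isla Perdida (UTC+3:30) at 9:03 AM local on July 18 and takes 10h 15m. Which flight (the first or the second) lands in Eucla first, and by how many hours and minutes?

Flight 1 in UTC: 10:10 PM − 4:00 = 6:10 PM on Jul 17.
+10 hours 39 minutes → arrive 4:49 AM UTC on Jul 18.
Flight 2 in UTC: 9:03 AM − 3:30 = 5:33 AM on Jul 18.
+10 hours and 15 minutes → arrive 3:48 PM UTC on Jul 18.
Flight 1 lands earlier by 10 hours 59 minutes.

the first, by 10 hours 59 minutes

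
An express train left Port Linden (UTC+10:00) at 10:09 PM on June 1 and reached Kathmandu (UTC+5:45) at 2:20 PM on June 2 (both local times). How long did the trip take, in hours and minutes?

Departure in UTC: 10:09 PM − 10:00 = 12:09 PM on Jun 1.
Arrival in UTC: 2:20 PM − 5:45 = 8:35 AM on Jun 2.
Elapsed = 8:35 AM − 12:09 PM (+1 day) = 20 hours 26 minutes.

20 hours 26 minutes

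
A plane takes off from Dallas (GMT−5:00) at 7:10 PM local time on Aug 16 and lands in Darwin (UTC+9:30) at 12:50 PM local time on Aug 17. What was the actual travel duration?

3 hours 10 minutes

Darwin is 14:30 ahead of Dallas.
Clock-face elapsed time (ignoring zones) is 17 hours 40 minutes.
Actual elapsed = 17 hours 40 minutes − 14:30 = 3 hours 10 minutes.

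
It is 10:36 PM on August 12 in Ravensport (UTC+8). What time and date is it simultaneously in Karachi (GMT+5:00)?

7:36 PM on August 12

Karachi is 3:00 behind Ravensport.
Shift by the zone difference: 10:36 PM − 3:00 = 7:36 PM on Aug 12 in Karachi.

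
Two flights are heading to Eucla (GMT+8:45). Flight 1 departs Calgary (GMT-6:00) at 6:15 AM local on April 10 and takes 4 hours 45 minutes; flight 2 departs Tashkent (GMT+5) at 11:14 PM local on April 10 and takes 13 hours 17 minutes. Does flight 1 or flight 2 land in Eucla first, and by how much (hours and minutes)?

the first, by 14 hours 31 minutes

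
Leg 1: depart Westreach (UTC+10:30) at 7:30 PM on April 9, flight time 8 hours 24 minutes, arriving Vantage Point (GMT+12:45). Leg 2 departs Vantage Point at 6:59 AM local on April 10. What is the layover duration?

50 minutes

Convert departure to UTC: 7:30 PM − 10:30 = 9:00 AM UTC on Apr 9.
Add 8 hours and 24 minutes flight time → 5:24 PM UTC.
Vantage Point is UTC+12:45, so local arrival = 5:24 PM + 12:45 = 6:09 AM on Apr 10.
Layover = 6:59 AM − 6:09 AM = 50 minutes.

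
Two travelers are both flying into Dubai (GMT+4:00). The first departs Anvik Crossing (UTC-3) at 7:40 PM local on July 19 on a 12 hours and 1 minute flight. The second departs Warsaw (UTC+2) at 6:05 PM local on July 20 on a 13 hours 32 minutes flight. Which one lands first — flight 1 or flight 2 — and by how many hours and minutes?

Flight 1 in UTC: 7:40 PM + 3:00 = 10:40 PM on Jul 19.
+12 hours and 1 minute → arrive 10:41 AM UTC on Jul 20.
Flight 2 in UTC: 6:05 PM − 2:00 = 4:05 PM on Jul 20.
+13 hours 32 minutes → arrive 5:37 AM UTC on Jul 21.
Flight 1 lands earlier by 18 hours 56 minutes.

the first, by 18 hours 56 minutes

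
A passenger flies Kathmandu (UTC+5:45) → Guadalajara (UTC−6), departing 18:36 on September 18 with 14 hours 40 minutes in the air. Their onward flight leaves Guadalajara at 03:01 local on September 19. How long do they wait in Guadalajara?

Convert departure to UTC: 18:36 − 5:45 = 12:51 UTC on Sep 18.
Add 14 hours 40 minutes flight time → 03:31 UTC (Sep 19).
Guadalajara is UTC−6:00, so local arrival = 03:31 − 6:00 = 21:31 on Sep 18.
Layover = 03:01 − 21:31 (+1 day) = 5 hours 30 minutes.

5 hours 30 minutes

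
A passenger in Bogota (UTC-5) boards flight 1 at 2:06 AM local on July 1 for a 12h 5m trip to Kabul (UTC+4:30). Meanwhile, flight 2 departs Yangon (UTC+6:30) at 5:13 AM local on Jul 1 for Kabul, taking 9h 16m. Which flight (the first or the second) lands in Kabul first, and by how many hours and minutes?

Flight 1 in UTC: 2:06 AM + 5:00 = 7:06 AM on Jul 1.
+12 hours and 5 minutes → arrive 7:11 PM UTC on Jul 1.
Flight 2 in UTC: 5:13 AM − 6:30 = 10:43 PM on Jun 30.
+9 hours and 16 minutes → arrive 7:59 AM UTC on Jul 1.
Flight 2 lands earlier by 11 hours 12 minutes.

the second, by 11 hours 12 minutes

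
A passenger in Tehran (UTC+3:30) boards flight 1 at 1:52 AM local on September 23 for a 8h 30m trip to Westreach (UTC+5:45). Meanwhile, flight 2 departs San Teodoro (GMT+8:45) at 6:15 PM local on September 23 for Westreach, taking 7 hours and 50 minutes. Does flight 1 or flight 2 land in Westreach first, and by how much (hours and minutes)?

Flight 1 in UTC: 1:52 AM − 3:30 = 10:22 PM on Sep 22.
+8 hours 30 minutes → arrive 6:52 AM UTC on Sep 23.
Flight 2 in UTC: 6:15 PM − 8:45 = 9:30 AM on Sep 23.
+7 hours 50 minutes → arrive 5:20 PM UTC on Sep 23.
Flight 1 lands earlier by 10 hours 28 minutes.

the first, by 10 hours 28 minutes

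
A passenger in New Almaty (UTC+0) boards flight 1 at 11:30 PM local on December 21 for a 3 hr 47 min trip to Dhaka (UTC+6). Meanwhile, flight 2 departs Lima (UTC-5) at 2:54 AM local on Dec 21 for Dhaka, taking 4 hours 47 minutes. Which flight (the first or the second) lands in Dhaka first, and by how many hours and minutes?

Flight 1 departs at 11:30 PM UTC (Dec 21).
+3 hours and 47 minutes → arrive 3:17 AM UTC on Dec 22.
Flight 2 in UTC: 2:54 AM + 5:00 = 7:54 AM on Dec 21.
+4 hours 47 minutes → arrive 12:41 PM UTC on Dec 21.
Flight 2 lands earlier by 14 hours 36 minutes.

the second, by 14 hours 36 minutes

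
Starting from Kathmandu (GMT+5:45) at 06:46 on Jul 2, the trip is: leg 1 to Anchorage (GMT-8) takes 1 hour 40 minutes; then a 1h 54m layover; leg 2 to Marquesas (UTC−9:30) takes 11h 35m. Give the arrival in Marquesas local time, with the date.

06:40 on July 2

Convert departure to UTC: 06:46 − 5:45 = 01:01 UTC on Jul 2.
Add 1 hour and 40 minutes leg 1 → 02:41 UTC.
Add 1 hour 54 minutes layover in Anchorage → 04:35 UTC.
Add 11 hours and 35 minutes leg 2 → 16:10 UTC.
Marquesas is UTC−9:30, so local arrival = 16:10 − 9:30 = 06:40 on Jul 2.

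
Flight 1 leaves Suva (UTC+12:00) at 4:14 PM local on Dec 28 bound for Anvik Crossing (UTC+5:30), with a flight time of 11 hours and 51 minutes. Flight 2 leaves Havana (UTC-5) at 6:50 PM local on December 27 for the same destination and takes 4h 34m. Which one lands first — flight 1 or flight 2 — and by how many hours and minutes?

Flight 1 in UTC: 4:14 PM − 12:00 = 4:14 AM on Dec 28.
+11 hours 51 minutes → arrive 4:05 PM UTC on Dec 28.
Flight 2 in UTC: 6:50 PM + 5:00 = 11:50 PM on Dec 27.
+4 hours 34 minutes → arrive 4:24 AM UTC on Dec 28.
Flight 2 lands earlier by 11 hours 41 minutes.

the second, by 11 hours 41 minutes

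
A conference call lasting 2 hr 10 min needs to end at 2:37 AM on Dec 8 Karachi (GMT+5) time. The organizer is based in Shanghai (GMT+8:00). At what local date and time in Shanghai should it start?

3:27 AM on Dec 8

Target end time in UTC: 2:37 AM − 5:00 = 9:37 PM on Dec 7.
Subtract 2 hours and 10 minutes → start 7:27 PM UTC on Dec 7.
Shanghai is UTC+8:00: 7:27 PM + 8:00 = 3:27 AM on Dec 8.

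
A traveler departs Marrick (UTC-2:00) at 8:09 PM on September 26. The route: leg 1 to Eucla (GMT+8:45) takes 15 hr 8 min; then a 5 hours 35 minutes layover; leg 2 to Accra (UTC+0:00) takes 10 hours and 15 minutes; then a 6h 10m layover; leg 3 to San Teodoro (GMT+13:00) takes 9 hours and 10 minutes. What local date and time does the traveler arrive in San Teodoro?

9:27 AM on September 29

Convert departure to UTC: 8:09 PM + 2:00 = 10:09 PM UTC on Sep 26.
Add 15 hours 8 minutes leg 1 → 1:17 PM UTC (Sep 27).
Add 5 hours 35 minutes layover in Eucla → 6:52 PM UTC.
Add 10 hours 15 minutes leg 2 → 5:07 AM UTC (Sep 28).
Add 6 hours 10 minutes layover in Accra → 11:17 AM UTC.
Add 9 hours and 10 minutes leg 3 → 8:27 PM UTC.
San Teodoro is UTC+13:00, so local arrival = 8:27 PM + 13:00 = 9:27 AM on Sep 29.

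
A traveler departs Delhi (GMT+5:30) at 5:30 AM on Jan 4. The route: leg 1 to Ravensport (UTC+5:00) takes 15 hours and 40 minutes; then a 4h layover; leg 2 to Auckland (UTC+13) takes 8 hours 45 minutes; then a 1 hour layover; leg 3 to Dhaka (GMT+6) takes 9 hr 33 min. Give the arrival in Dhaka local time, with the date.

8:58 PM on January 5

Convert departure to UTC: 5:30 AM − 5:30 = 12:00 AM UTC on Jan 4.
Add 15 hours and 40 minutes leg 1 → 3:40 PM UTC.
Add 4 hours layover in Ravensport → 7:40 PM UTC.
Add 8 hours 45 minutes leg 2 → 4:25 AM UTC (Jan 5).
Add 1 hour layover in Auckland → 5:25 AM UTC.
Add 9 hours 33 minutes leg 3 → 2:58 PM UTC.
Dhaka is UTC+6:00, so local arrival = 2:58 PM + 6:00 = 8:58 PM on Jan 5.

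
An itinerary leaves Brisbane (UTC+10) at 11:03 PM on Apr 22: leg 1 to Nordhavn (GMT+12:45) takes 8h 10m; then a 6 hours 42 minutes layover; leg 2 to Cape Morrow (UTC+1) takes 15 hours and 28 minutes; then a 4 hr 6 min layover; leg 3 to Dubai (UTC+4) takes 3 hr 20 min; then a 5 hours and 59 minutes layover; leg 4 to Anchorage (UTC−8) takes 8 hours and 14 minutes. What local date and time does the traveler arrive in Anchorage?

Convert departure to UTC: 11:03 PM − 10:00 = 1:03 PM UTC on Apr 22.
Add 8 hours and 10 minutes leg 1 → 9:13 PM UTC.
Add 6 hours and 42 minutes layover in Nordhavn → 3:55 AM UTC (Apr 23).
Add 15 hours 28 minutes leg 2 → 7:23 PM UTC.
Add 4 hours 6 minutes layover in Cape Morrow → 11:29 PM UTC.
Add 3 hours 20 minutes leg 3 → 2:49 AM UTC (Apr 24).
Add 5 hours and 59 minutes layover in Dubai → 8:48 AM UTC.
Add 8 hours 14 minutes leg 4 → 5:02 PM UTC.
Anchorage is UTC−8:00, so local arrival = 5:02 PM − 8:00 = 9:02 AM on Apr 24.

9:02 AM on April 24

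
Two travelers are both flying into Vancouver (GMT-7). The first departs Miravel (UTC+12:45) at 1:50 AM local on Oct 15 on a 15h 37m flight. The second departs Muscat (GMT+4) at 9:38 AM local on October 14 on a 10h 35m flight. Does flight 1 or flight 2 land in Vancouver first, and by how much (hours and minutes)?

the second, by 12 hours 29 minutes

Flight 1 in UTC: 1:50 AM − 12:45 = 1:05 PM on Oct 14.
+15 hours and 37 minutes → arrive 4:42 AM UTC on Oct 15.
Flight 2 in UTC: 9:38 AM − 4:00 = 5:38 AM on Oct 14.
+10 hours and 35 minutes → arrive 4:13 PM UTC on Oct 14.
Flight 2 lands earlier by 12 hours 29 minutes.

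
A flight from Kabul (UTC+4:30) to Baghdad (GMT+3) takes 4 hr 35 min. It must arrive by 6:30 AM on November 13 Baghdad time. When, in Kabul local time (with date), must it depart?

Target arrival in UTC: 6:30 AM − 3:00 = 3:30 AM on Nov 13.
Subtract 4 hours 35 minutes → departure 10:55 PM UTC on Nov 12.
Kabul is UTC+4:30: 10:55 PM + 4:30 = 3:25 AM on Nov 13.

3:25 AM on Nov 13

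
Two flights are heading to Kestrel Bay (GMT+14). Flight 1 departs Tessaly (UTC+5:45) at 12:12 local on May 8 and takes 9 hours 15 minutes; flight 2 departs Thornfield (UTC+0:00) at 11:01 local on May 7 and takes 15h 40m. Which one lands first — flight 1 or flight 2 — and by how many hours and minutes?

Flight 1 in UTC: 12:12 − 5:45 = 06:27 on May 8.
+9 hours and 15 minutes → arrive 15:42 UTC on May 8.
Flight 2 departs at 11:01 UTC (May 7).
+15 hours 40 minutes → arrive 02:41 UTC on May 8.
Flight 2 lands earlier by 13 hours 1 minute.

the second, by 13 hours 1 minute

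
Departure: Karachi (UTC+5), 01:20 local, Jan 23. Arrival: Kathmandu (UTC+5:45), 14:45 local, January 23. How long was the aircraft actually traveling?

Kathmandu is 0:45 ahead of Karachi.
Clock-face elapsed time (ignoring zones) is 13 hours 25 minutes.
Actual elapsed = 13 hours 25 minutes − 0:45 = 12 hours 40 minutes.

12 hours 40 minutes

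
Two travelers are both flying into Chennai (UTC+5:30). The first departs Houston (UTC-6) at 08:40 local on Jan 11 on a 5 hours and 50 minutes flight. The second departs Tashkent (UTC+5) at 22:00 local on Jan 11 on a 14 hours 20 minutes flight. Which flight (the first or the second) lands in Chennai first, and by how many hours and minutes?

Flight 1 in UTC: 08:40 + 6:00 = 14:40 on Jan 11.
+5 hours 50 minutes → arrive 20:30 UTC on Jan 11.
Flight 2 in UTC: 22:00 − 5:00 = 17:00 on Jan 11.
+14 hours 20 minutes → arrive 07:20 UTC on Jan 12.
Flight 1 lands earlier by 10 hours 50 minutes.

the first, by 10 hours 50 minutes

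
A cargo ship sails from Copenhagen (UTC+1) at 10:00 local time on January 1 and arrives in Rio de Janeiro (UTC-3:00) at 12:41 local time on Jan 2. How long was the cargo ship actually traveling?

30 hours 41 minutes

Rio de Janeiro is 4:00 behind Copenhagen.
Clock-face elapsed time (ignoring zones) is 26 hours 41 minutes.
Actual elapsed = 26 hours 41 minutes + 4:00 = 30 hours 41 minutes.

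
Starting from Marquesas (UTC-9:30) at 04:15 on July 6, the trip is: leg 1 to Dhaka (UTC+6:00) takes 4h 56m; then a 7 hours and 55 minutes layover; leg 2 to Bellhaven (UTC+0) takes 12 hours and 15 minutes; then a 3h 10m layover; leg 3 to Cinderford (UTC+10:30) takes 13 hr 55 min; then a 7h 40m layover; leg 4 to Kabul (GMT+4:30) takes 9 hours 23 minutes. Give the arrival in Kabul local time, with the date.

05:29 on July 9

Convert departure to UTC: 04:15 + 9:30 = 13:45 UTC on Jul 6.
Add 4 hours and 56 minutes leg 1 → 18:41 UTC.
Add 7 hours 55 minutes layover in Dhaka → 02:36 UTC (Jul 7).
Add 12 hours 15 minutes leg 2 → 14:51 UTC.
Add 3 hours 10 minutes layover in Bellhaven → 18:01 UTC.
Add 13 hours and 55 minutes leg 3 → 07:56 UTC (Jul 8).
Add 7 hours and 40 minutes layover in Cinderford → 15:36 UTC.
Add 9 hours 23 minutes leg 4 → 00:59 UTC (Jul 9).
Kabul is UTC+4:30, so local arrival = 00:59 + 4:30 = 05:29 on Jul 9.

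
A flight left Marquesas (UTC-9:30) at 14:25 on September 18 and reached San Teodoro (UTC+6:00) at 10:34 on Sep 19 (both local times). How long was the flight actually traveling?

4 hours 39 minutes

Departure in UTC: 14:25 + 9:30 = 23:55 on Sep 18.
Arrival in UTC: 10:34 − 6:00 = 04:34 on Sep 19.
Elapsed = 04:34 − 23:55 (+1 day) = 4 hours 39 minutes.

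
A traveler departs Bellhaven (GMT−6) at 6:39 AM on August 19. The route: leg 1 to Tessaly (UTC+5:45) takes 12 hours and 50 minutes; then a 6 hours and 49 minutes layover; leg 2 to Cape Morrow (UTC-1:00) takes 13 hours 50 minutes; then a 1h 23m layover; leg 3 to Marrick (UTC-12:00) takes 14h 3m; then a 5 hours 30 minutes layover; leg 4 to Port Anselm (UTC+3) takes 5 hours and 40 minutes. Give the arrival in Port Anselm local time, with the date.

Convert departure to UTC: 6:39 AM + 6:00 = 12:39 PM UTC on Aug 19.
Add 12 hours 50 minutes leg 1 → 1:29 AM UTC (Aug 20).
Add 6 hours and 49 minutes layover in Tessaly → 8:18 AM UTC.
Add 13 hours 50 minutes leg 2 → 10:08 PM UTC.
Add 1 hour 23 minutes layover in Cape Morrow → 11:31 PM UTC.
Add 14 hours 3 minutes leg 3 → 1:34 PM UTC (Aug 21).
Add 5 hours 30 minutes layover in Marrick → 7:04 PM UTC.
Add 5 hours 40 minutes leg 4 → 12:44 AM UTC (Aug 22).
Port Anselm is UTC+3:00, so local arrival = 12:44 AM + 3:00 = 3:44 AM on Aug 22.

3:44 AM on Aug 22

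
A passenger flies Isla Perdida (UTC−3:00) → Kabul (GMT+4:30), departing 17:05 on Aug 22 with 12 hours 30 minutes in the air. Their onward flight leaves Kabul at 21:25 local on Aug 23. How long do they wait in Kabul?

8 hours 20 minutes

Convert departure to UTC: 17:05 + 3:00 = 20:05 UTC on Aug 22.
Add 12 hours 30 minutes flight time → 08:35 UTC (Aug 23).
Kabul is UTC+4:30, so local arrival = 08:35 + 4:30 = 13:05 on Aug 23.
Layover = 21:25 − 13:05 = 8 hours 20 minutes.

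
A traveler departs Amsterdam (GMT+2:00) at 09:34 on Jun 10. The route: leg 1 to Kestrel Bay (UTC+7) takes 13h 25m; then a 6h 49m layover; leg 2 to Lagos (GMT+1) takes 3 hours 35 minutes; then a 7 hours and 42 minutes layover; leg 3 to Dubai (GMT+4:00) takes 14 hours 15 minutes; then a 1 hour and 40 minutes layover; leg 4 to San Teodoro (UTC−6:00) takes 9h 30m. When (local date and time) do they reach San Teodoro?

10:30 on June 12

Convert departure to UTC: 09:34 − 2:00 = 07:34 UTC on Jun 10.
Add 13 hours 25 minutes leg 1 → 20:59 UTC.
Add 6 hours 49 minutes layover in Kestrel Bay → 03:48 UTC (Jun 11).
Add 3 hours and 35 minutes leg 2 → 07:23 UTC.
Add 7 hours and 42 minutes layover in Lagos → 15:05 UTC.
Add 14 hours 15 minutes leg 3 → 05:20 UTC (Jun 12).
Add 1 hour 40 minutes layover in Dubai → 07:00 UTC.
Add 9 hours 30 minutes leg 4 → 16:30 UTC.
San Teodoro is UTC−6:00, so local arrival = 16:30 − 6:00 = 10:30 on Jun 12.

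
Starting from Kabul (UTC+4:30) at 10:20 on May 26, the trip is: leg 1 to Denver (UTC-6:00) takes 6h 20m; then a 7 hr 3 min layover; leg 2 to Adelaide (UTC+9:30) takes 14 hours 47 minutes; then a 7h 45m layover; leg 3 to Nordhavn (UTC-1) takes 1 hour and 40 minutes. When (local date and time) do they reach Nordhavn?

18:25 on May 27

Convert departure to UTC: 10:20 − 4:30 = 05:50 UTC on May 26.
Add 6 hours 20 minutes leg 1 → 12:10 UTC.
Add 7 hours and 3 minutes layover in Denver → 19:13 UTC.
Add 14 hours and 47 minutes leg 2 → 10:00 UTC (May 27).
Add 7 hours 45 minutes layover in Adelaide → 17:45 UTC.
Add 1 hour and 40 minutes leg 3 → 19:25 UTC.
Nordhavn is UTC−1:00, so local arrival = 19:25 − 1:00 = 18:25 on May 27.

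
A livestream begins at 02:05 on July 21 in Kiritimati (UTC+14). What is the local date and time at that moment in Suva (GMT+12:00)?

Suva is 2:00 behind Kiritimati.
Shift by the zone difference: 02:05 − 2:00 = 00:05 on Jul 21 in Suva.

00:05 on Jul 21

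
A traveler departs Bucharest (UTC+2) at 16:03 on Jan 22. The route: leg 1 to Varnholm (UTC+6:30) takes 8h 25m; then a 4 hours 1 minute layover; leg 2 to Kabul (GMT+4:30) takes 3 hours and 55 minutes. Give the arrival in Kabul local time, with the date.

10:54 on Jan 23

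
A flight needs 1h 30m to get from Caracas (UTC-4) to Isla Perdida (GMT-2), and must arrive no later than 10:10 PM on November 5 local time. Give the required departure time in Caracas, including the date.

6:40 PM on November 5

Target arrival in UTC: 10:10 PM + 2:00 = 12:10 AM on Nov 6.
Subtract 1 hour 30 minutes → departure 10:40 PM UTC on Nov 5.
Caracas is UTC−4:00: 10:40 PM − 4:00 = 6:40 PM on Nov 5.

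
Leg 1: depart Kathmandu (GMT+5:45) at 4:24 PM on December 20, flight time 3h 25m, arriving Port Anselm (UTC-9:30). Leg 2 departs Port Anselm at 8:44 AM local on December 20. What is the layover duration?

Convert departure to UTC: 4:24 PM − 5:45 = 10:39 AM UTC on Dec 20.
Add 3 hours 25 minutes flight time → 2:04 PM UTC.
Port Anselm is UTC−9:30, so local arrival = 2:04 PM − 9:30 = 4:34 AM on Dec 20.
Layover = 8:44 AM − 4:34 AM = 4 hours 10 minutes.

4 hours 10 minutes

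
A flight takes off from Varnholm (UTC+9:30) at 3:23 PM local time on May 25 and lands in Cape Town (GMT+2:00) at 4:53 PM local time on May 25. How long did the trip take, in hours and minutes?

Departure in UTC: 3:23 PM − 9:30 = 5:53 AM on May 25.
Arrival in UTC: 4:53 PM − 2:00 = 2:53 PM on May 25.
Elapsed = 2:53 PM − 5:53 AM = 9 hours.

9 hours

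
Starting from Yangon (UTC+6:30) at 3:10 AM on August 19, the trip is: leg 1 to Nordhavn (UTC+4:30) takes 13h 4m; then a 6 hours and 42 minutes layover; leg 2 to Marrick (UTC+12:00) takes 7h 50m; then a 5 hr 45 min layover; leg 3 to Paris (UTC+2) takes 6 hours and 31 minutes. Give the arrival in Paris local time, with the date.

2:32 PM on August 20

Convert departure to UTC: 3:10 AM − 6:30 = 8:40 PM UTC on Aug 18.
Add 13 hours 4 minutes leg 1 → 9:44 AM UTC (Aug 19).
Add 6 hours and 42 minutes layover in Nordhavn → 4:26 PM UTC.
Add 7 hours and 50 minutes leg 2 → 12:16 AM UTC (Aug 20).
Add 5 hours 45 minutes layover in Marrick → 6:01 AM UTC.
Add 6 hours and 31 minutes leg 3 → 12:32 PM UTC.
Paris is UTC+2:00, so local arrival = 12:32 PM + 2:00 = 2:32 PM on Aug 20.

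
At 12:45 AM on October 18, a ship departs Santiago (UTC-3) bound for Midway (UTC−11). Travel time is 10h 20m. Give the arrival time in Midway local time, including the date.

Midway is 8:00 behind Santiago.
After 10 hours 20 minutes it is 11:05 AM in Santiago.
Shift by the zone difference: 11:05 AM − 8:00 = 3:05 AM on Oct 18 in Midway.

3:05 AM on October 18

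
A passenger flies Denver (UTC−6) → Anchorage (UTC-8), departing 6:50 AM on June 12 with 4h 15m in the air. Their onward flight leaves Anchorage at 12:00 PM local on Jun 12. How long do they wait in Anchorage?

Convert departure to UTC: 6:50 AM + 6:00 = 12:50 PM UTC on Jun 12.
Add 4 hours and 15 minutes flight time → 5:05 PM UTC.
Anchorage is UTC−8:00, so local arrival = 5:05 PM − 8:00 = 9:05 AM on Jun 12.
Layover = 12:00 PM − 9:05 AM = 2 hours 55 minutes.

2 hours 55 minutes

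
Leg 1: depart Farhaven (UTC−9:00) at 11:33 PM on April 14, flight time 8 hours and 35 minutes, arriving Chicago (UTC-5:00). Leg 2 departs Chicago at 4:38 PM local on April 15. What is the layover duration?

Convert departure to UTC: 11:33 PM + 9:00 = 8:33 AM UTC on Apr 15.
Add 8 hours 35 minutes flight time → 5:08 PM UTC.
Chicago is UTC−5:00, so local arrival = 5:08 PM − 5:00 = 12:08 PM on Apr 15.
Layover = 4:38 PM − 12:08 PM = 4 hours 30 minutes.

4 hours 30 minutes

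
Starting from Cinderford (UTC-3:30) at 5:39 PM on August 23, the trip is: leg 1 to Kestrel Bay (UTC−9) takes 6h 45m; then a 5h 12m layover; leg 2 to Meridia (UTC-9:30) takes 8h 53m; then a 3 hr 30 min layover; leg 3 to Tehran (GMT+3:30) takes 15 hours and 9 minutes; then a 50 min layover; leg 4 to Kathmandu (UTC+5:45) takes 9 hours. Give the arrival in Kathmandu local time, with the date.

4:13 AM on Aug 26

Convert departure to UTC: 5:39 PM + 3:30 = 9:09 PM UTC on Aug 23.
Add 6 hours 45 minutes leg 1 → 3:54 AM UTC (Aug 24).
Add 5 hours and 12 minutes layover in Kestrel Bay → 9:06 AM UTC.
Add 8 hours 53 minutes leg 2 → 5:59 PM UTC.
Add 3 hours 30 minutes layover in Meridia → 9:29 PM UTC.
Add 15 hours and 9 minutes leg 3 → 12:38 PM UTC (Aug 25).
Add 50 minutes layover in Tehran → 1:28 PM UTC.
Add 9 hours leg 4 → 10:28 PM UTC.
Kathmandu is UTC+5:45, so local arrival = 10:28 PM + 5:45 = 4:13 AM on Aug 26.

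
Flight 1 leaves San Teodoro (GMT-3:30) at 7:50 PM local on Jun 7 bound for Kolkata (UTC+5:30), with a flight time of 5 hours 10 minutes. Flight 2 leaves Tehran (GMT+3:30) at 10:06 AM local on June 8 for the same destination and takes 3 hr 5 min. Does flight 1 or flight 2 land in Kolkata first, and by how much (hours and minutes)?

Flight 1 in UTC: 7:50 PM + 3:30 = 11:20 PM on Jun 7.
+5 hours 10 minutes → arrive 4:30 AM UTC on Jun 8.
Flight 2 in UTC: 10:06 AM − 3:30 = 6:36 AM on Jun 8.
+3 hours and 5 minutes → arrive 9:41 AM UTC on Jun 8.
Flight 1 lands earlier by 5 hours 11 minutes.

the first, by 5 hours 11 minutes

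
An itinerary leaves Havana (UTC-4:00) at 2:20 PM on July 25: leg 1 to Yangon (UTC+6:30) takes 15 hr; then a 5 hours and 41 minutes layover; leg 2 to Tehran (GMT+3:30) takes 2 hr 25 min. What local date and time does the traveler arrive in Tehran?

8:56 PM on July 26

Convert departure to UTC: 2:20 PM + 4:00 = 6:20 PM UTC on Jul 25.
Add 15 hours leg 1 → 9:20 AM UTC (Jul 26).
Add 5 hours 41 minutes layover in Yangon → 3:01 PM UTC.
Add 2 hours and 25 minutes leg 2 → 5:26 PM UTC.
Tehran is UTC+3:30, so local arrival = 5:26 PM + 3:30 = 8:56 PM on Jul 26.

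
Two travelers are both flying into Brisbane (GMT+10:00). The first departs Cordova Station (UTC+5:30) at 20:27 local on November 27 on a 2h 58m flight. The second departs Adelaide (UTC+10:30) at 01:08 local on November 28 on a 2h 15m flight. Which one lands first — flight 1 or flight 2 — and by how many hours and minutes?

Flight 1 in UTC: 20:27 − 5:30 = 14:57 on Nov 27.
+2 hours 58 minutes → arrive 17:55 UTC on Nov 27.
Flight 2 in UTC: 01:08 − 10:30 = 14:38 on Nov 27.
+2 hours 15 minutes → arrive 16:53 UTC on Nov 27.
Flight 2 lands earlier by 1 hour 2 minutes.

the second, by 1 hour 2 minutes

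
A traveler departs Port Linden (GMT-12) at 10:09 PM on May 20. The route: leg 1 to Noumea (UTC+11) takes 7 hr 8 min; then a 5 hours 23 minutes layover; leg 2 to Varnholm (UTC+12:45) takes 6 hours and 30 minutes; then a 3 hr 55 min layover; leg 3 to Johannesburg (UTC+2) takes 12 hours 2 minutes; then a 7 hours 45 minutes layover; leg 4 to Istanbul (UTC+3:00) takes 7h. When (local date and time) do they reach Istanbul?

Convert departure to UTC: 10:09 PM + 12:00 = 10:09 AM UTC on May 21.
Add 7 hours and 8 minutes leg 1 → 5:17 PM UTC.
Add 5 hours 23 minutes layover in Noumea → 10:40 PM UTC.
Add 6 hours 30 minutes leg 2 → 5:10 AM UTC (May 22).
Add 3 hours and 55 minutes layover in Varnholm → 9:05 AM UTC.
Add 12 hours 2 minutes leg 3 → 9:07 PM UTC.
Add 7 hours 45 minutes layover in Johannesburg → 4:52 AM UTC (May 23).
Add 7 hours leg 4 → 11:52 AM UTC.
Istanbul is UTC+3:00, so local arrival = 11:52 AM + 3:00 = 2:52 PM on May 23.

2:52 PM on May 23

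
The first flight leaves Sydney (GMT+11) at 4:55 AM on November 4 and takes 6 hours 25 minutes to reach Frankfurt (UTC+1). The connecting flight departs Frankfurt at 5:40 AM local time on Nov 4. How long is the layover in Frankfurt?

4 hours 20 minutes

Convert departure to UTC: 4:55 AM − 11:00 = 5:55 PM UTC on Nov 3.
Add 6 hours 25 minutes flight time → 12:20 AM UTC (Nov 4).
Frankfurt is UTC+1:00, so local arrival = 12:20 AM + 1:00 = 1:20 AM on Nov 4.
Layover = 5:40 AM − 1:20 AM = 4 hours 20 minutes.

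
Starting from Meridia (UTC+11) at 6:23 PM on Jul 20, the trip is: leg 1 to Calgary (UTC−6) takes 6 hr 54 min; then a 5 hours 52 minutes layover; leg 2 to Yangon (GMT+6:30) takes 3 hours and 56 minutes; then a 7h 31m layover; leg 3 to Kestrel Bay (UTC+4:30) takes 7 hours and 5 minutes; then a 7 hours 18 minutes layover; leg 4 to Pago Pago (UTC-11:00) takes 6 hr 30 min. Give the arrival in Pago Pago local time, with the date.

Convert departure to UTC: 6:23 PM − 11:00 = 7:23 AM UTC on Jul 20.
Add 6 hours 54 minutes leg 1 → 2:17 PM UTC.
Add 5 hours 52 minutes layover in Calgary → 8:09 PM UTC.
Add 3 hours 56 minutes leg 2 → 12:05 AM UTC (Jul 21).
Add 7 hours 31 minutes layover in Yangon → 7:36 AM UTC.
Add 7 hours 5 minutes leg 3 → 2:41 PM UTC.
Add 7 hours and 18 minutes layover in Kestrel Bay → 9:59 PM UTC.
Add 6 hours and 30 minutes leg 4 → 4:29 AM UTC (Jul 22).
Pago Pago is UTC−11:00, so local arrival = 4:29 AM − 11:00 = 5:29 PM on Jul 21.

5:29 PM on July 21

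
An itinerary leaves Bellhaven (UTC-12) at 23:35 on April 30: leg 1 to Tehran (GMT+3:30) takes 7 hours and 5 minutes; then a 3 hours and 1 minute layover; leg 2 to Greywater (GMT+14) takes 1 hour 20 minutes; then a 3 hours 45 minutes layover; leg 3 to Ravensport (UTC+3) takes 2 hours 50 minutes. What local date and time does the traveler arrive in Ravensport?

08:36 on May 2

Convert departure to UTC: 23:35 + 12:00 = 11:35 UTC on May 1.
Add 7 hours and 5 minutes leg 1 → 18:40 UTC.
Add 3 hours and 1 minute layover in Tehran → 21:41 UTC.
Add 1 hour and 20 minutes leg 2 → 23:01 UTC.
Add 3 hours 45 minutes layover in Greywater → 02:46 UTC (May 2).
Add 2 hours and 50 minutes leg 3 → 05:36 UTC.
Ravensport is UTC+3:00, so local arrival = 05:36 + 3:00 = 08:36 on May 2.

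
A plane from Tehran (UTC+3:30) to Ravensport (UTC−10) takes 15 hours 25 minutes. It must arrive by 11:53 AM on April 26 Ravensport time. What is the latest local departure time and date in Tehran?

9:58 AM on Apr 26

Target arrival in UTC: 11:53 AM + 10:00 = 9:53 PM on Apr 26.
Subtract 15 hours and 25 minutes → departure 6:28 AM UTC on Apr 26.
Tehran is UTC+3:30: 6:28 AM + 3:30 = 9:58 AM on Apr 26.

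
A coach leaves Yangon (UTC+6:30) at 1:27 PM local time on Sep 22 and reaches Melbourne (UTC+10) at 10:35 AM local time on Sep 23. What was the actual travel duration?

17 hours 38 minutes

Departure in UTC: 1:27 PM − 6:30 = 6:57 AM on Sep 22.
Arrival in UTC: 10:35 AM − 10:00 = 12:35 AM on Sep 23.
Elapsed = 12:35 AM − 6:57 AM (+1 day) = 17 hours 38 minutes.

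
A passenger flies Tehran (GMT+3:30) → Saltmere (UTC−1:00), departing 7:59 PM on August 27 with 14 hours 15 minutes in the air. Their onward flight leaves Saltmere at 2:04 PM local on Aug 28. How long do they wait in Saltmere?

Convert departure to UTC: 7:59 PM − 3:30 = 4:29 PM UTC on Aug 27.
Add 14 hours 15 minutes flight time → 6:44 AM UTC (Aug 28).
Saltmere is UTC−1:00, so local arrival = 6:44 AM − 1:00 = 5:44 AM on Aug 28.
Layover = 2:04 PM − 5:44 AM = 8 hours 20 minutes.

8 hours 20 minutes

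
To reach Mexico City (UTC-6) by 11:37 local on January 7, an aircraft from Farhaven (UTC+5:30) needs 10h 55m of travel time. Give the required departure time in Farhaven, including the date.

12:12 on Jan 7

Target arrival in UTC: 11:37 + 6:00 = 17:37 on Jan 7.
Subtract 10 hours 55 minutes → departure 06:42 UTC on Jan 7.
Farhaven is UTC+5:30: 06:42 + 5:30 = 12:12 on Jan 7.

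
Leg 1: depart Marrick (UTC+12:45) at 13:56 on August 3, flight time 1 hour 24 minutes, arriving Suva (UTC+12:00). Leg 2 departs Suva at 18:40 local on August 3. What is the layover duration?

Convert departure to UTC: 13:56 − 12:45 = 01:11 UTC on Aug 3.
Add 1 hour 24 minutes flight time → 02:35 UTC.
Suva is UTC+12:00, so local arrival = 02:35 + 12:00 = 14:35 on Aug 3.
Layover = 18:40 − 14:35 = 4 hours 5 minutes.

4 hours 5 minutes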